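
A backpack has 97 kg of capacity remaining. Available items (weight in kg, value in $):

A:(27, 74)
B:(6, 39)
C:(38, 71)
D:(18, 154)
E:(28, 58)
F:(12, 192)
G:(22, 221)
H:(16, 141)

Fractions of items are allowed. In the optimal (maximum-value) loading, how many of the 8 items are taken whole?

5

Order: F (192/12=16.00) > G (221/22=10.05) > H (141/16=8.81) > D (154/18=8.56) > B (39/6=6.50) > A (74/27=2.74) > E (58/28=2.07) > C (71/38=1.87)
Fill: take F (12 @ 192) → take G (22 @ 221) → take H (16 @ 141) → take D (18 @ 154) → take B (6 @ 39) → take 23/27 of A → 63.04; 97/97 used.
5 item(s) taken whole; one partial (take 23/27 of A).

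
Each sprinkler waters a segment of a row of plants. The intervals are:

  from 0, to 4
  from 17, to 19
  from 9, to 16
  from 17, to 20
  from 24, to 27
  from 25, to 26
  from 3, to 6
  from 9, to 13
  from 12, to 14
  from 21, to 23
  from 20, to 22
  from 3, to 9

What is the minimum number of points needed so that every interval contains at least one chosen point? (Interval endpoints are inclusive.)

Process intervals by earliest right end; each time one isn't hit yet, stab at its right endpoint.
Sorted: [0,4] [3,6] [3,9] [9,13] [12,14] [9,16] [17,19] [17,20] [20,22] [21,23] [25,26] [24,27]
{[0,4],[3,6],[3,9]} hit by 4; {[9,13],[12,14],[9,16]} hit by 13; {[17,19],[17,20]} hit by 19; {[20,22],[21,23]} hit by 22; {[25,26],[24,27]} hit by 26.
Points: 4, 13, 19, 22, 26 (5 total).

5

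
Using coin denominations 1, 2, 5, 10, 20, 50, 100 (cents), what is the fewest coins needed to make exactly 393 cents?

393 = 3×100 + 1×50 + 2×20 + 1×2 + 1×1
Total coins = 3 + 1 + 2 + 1 + 1 = 8

8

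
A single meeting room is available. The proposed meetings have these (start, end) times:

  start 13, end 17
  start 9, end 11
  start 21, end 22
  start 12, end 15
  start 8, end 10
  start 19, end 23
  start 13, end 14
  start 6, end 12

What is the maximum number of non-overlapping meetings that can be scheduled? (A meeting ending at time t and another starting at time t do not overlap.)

By end time: (8,10), (9,11), (6,12), (13,14), (12,15), (13,17), (21,22), (19,23).
Pick (8,10); next start ≥ 10 → (13,14); next start ≥ 14 → (21,22).
Selected 3 meetings.

3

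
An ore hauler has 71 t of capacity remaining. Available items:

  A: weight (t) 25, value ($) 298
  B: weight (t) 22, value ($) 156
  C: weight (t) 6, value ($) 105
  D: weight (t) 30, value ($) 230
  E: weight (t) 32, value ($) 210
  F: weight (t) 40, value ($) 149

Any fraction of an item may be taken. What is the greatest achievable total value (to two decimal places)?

Sort by value per unit weight and fill in that order.
Ratios (sorted): C 17.50, A 11.92, D 7.67, B 7.09, E 6.56, F 3.73
take C (6 @ 105); take A (25 @ 298); take D (30 @ 230); take 10/22 of B → 70.91. Capacity used 71/71.
Total value = 703.91

703.91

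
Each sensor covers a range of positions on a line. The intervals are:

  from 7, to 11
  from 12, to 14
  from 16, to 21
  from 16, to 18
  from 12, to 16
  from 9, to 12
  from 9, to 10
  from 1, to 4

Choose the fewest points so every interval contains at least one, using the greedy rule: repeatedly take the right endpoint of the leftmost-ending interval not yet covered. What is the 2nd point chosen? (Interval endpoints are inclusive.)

10

Sort by right endpoint; whenever an interval is uncovered, place a point at its right end.
By right end: [1,4]  [9,10]  [7,11]  [9,12]  [12,14]  [12,16]  [16,18]  [16,21]
[1,4] uncovered → point at 4; [9,10] uncovered → point at 10; [12,14] uncovered → point at 14; [16,18] uncovered → point at 18.
Points: 4, 10, 14, 18 (4 total).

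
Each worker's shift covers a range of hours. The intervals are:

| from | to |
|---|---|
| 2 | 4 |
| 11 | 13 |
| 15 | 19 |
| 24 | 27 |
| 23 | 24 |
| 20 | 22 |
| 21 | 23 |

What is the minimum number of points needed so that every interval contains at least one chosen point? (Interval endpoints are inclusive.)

Process intervals by earliest right end; each time one isn't hit yet, stab at its right endpoint.
By right end: [2,4]  [11,13]  [15,19]  [20,22]  [21,23]  [23,24]  [24,27]
[2,4] uncovered → point at 4; [11,13] uncovered → point at 13; [15,19] uncovered → point at 19; [20,22] uncovered → point at 22; [23,24] uncovered → point at 24.
Points: 4, 13, 19, 22, 24 (5 total).

5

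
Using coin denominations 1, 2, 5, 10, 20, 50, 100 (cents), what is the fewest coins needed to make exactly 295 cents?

6

Greedy: take as many of the largest coin as possible, then repeat with the remainder.
295 = 2×100 + 1×50 + 2×20 + 1×5
Total coins = 2 + 1 + 2 + 1 = 6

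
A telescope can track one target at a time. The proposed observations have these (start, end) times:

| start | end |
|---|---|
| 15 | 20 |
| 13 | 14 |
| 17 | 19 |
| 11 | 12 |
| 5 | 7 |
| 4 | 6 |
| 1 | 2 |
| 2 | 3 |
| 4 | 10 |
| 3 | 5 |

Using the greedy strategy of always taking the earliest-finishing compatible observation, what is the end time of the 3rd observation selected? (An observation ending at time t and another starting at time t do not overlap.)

5

Order by finish time; keep every interval that doesn't clash with the previous kept one.
By end time: (1,2), (2,3), (3,5), (4,6), (5,7), (4,10), (11,12), (13,14), (17,19), (15,20).
Pick (1,2); next start ≥ 2 → (2,3); next start ≥ 3 → (3,5); next start ≥ 5 → (5,7); next start ≥ 7 → (11,12); next start ≥ 12 → (13,14); next start ≥ 14 → (17,19).
Selected: (1,2) (2,3) (3,5) (5,7) (11,12) (13,14) (17,19)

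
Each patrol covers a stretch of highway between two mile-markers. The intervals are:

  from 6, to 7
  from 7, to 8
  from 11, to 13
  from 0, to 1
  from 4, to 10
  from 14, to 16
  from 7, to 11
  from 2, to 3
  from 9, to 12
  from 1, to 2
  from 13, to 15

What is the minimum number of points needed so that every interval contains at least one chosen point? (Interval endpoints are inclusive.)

5

Sorted: [0,1] [1,2] [2,3] [6,7] [7,8] [4,10] [7,11] [9,12] [11,13] [13,15] [14,16]
{[0,1],[1,2]} hit by 1; {[2,3]} hit by 3; {[6,7],[7,8],[4,10],[7,11]} hit by 7; {[9,12],[11,13]} hit by 12; {[13,15],[14,16]} hit by 15.
Points: 1, 3, 7, 12, 15 (5 total).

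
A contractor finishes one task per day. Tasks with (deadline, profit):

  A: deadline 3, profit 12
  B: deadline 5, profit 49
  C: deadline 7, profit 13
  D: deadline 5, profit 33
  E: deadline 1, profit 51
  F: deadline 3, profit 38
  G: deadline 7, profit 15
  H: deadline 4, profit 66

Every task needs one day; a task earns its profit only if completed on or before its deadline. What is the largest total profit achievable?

265

Sort by profit descending; place each in the latest free slot ≤ its deadline.
Profit order: H=66 E=51 B=49 F=38 D=33 G=15 C=13 A=12
Assign: H→slot 4, E→slot 1, B→slot 5, F→slot 3, D→slot 2, G→slot 7, C→slot 6, A skipped.
Slots: [1:E] [2:D] [3:F] [4:H] [5:B] [6:C] [7:G]
Profit = 51 + 33 + 38 + 66 + 49 + 13 + 15 = 265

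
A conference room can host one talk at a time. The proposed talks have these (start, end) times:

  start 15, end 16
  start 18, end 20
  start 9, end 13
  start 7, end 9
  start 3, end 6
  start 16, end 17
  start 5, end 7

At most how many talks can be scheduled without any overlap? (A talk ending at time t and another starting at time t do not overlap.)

Sort by end time and greedily take each interval whose start is ≥ the last chosen end.
Sorted by end: (3,6)  (5,7)  (7,9)  (9,13)  (15,16)  (16,17)  (18,20)
take (3,6); take (7,9); take (9,13); take (15,16); take (16,17); take (18,20).
Selected 6 talks.

6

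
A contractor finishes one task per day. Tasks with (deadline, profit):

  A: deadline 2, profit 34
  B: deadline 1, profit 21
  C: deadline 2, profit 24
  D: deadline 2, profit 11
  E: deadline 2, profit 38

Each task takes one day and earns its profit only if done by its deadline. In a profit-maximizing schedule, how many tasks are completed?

Sort by profit descending; place each in the latest free slot ≤ its deadline.
By profit: E(d2,38), A(d2,34), C(d2,24), B(d1,21), D(d2,11)
E→slot 2; A→slot 1; C skipped; B skipped; D skipped.
2 of 5 scheduled.

2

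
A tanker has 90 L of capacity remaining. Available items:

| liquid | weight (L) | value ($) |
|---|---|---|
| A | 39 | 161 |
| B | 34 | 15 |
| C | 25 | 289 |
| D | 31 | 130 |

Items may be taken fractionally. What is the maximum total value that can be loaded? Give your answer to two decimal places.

559.36

Ratios (sorted): C 11.56, D 4.19, A 4.13, B 0.44
take C (25 @ 289); take D (31 @ 130); take 34/39 of A → 140.36. Capacity used 90/90.
Total value = 559.36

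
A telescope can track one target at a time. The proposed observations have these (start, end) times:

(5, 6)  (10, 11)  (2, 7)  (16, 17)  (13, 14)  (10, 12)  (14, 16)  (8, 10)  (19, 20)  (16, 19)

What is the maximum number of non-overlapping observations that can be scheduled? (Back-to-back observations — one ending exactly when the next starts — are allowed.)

7

Sort by end time and greedily take each interval whose start is ≥ the last chosen end.
Sorted by end: (5,6)  (2,7)  (8,10)  (10,11)  (10,12)  (13,14)  (14,16)  (16,17)  (16,19)  (19,20)
take (5,6); skip (2,7); take (8,10); take (10,11); skip (10,12); take (13,14); take (14,16); take (16,17); skip (16,19); take (19,20).
Selected 7 observations.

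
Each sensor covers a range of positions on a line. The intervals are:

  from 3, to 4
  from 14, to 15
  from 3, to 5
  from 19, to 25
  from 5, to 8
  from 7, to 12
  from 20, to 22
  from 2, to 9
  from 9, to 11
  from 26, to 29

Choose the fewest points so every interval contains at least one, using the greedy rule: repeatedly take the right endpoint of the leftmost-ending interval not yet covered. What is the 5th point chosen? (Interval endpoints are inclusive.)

22

By right end: [3,4]  [3,5]  [5,8]  [2,9]  [9,11]  [7,12]  [14,15]  [20,22]  [19,25]  [26,29]
[3,4] uncovered → point at 4; [5,8] uncovered → point at 8; [9,11] uncovered → point at 11; [14,15] uncovered → point at 15; [20,22] uncovered → point at 22; [26,29] uncovered → point at 29.
Points: 4, 8, 11, 15, 22, 29 (6 total).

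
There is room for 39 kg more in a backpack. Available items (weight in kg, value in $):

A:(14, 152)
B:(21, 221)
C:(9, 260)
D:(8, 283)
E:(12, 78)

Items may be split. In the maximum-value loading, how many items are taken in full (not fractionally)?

Greedy by value/weight ratio, highest first.
Order: D (283/8=35.38) > C (260/9=28.89) > A (152/14=10.86) > B (221/21=10.52) > E (78/12=6.50)
Fill: take D (8 @ 283) → take C (9 @ 260) → take A (14 @ 152) → take 8/21 of B → 84.19; 39/39 used.
3 item(s) taken whole; one partial (take 8/21 of B).

3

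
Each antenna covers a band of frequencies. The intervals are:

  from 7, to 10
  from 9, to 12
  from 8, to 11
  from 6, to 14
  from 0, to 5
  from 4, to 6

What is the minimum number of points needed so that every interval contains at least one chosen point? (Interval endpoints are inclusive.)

2

Sort by right endpoint; whenever an interval is uncovered, place a point at its right end.
Sorted: [0,5] [4,6] [7,10] [8,11] [9,12] [6,14]
{[0,5],[4,6]} hit by 5; {[7,10],[8,11],[9,12],[6,14]} hit by 10.
Points: 5, 10 (2 total).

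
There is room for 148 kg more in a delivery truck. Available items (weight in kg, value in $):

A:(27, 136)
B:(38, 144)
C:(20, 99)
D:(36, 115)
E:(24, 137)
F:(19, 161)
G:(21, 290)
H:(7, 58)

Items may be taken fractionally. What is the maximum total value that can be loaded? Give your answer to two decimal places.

994.68

Order: G (290/21=13.81) > F (161/19=8.47) > H (58/7=8.29) > E (137/24=5.71) > A (136/27=5.04) > C (99/20=4.95) > B (144/38=3.79) > D (115/36=3.19)
Fill: take G (21 @ 290) → take F (19 @ 161) → take H (7 @ 58) → take E (24 @ 137) → take A (27 @ 136) → take C (20 @ 99) → take 30/38 of B → 113.68; 148/148 used.
Total value = 994.68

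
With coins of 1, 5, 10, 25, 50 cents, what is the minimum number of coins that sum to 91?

Greedy: take as many of the largest coin as possible, then repeat with the remainder.
91 − 1×50→41 − 1×25→16 − 1×10→6 − 1×5→1 − 1×1→0
Total coins = 1 + 1 + 1 + 1 + 1 = 5

5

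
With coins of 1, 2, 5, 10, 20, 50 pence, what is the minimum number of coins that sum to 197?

Use the largest denomination that fits, subtract, and repeat.
197 = 3×50 + 2×20 + 1×5 + 1×2
Total coins = 3 + 2 + 1 + 1 = 7

7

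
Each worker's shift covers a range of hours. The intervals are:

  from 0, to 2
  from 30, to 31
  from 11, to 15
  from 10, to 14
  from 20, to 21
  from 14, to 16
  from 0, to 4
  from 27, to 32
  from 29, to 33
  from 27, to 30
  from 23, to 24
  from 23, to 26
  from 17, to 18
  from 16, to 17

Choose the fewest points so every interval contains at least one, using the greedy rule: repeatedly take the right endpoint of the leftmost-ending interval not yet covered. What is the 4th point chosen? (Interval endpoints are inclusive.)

Sort by right endpoint; whenever an interval is uncovered, place a point at its right end.
By right end: [0,2]  [0,4]  [10,14]  [11,15]  [14,16]  [16,17]  [17,18]  [20,21]  [23,24]  [23,26]  [27,30]  [30,31]  [27,32]  [29,33]
[0,2] uncovered → point at 2; [10,14] uncovered → point at 14; [16,17] uncovered → point at 17; [20,21] uncovered → point at 21; [23,24] uncovered → point at 24; [27,30] uncovered → point at 30.
Points: 2, 14, 17, 21, 24, 30 (6 total).

21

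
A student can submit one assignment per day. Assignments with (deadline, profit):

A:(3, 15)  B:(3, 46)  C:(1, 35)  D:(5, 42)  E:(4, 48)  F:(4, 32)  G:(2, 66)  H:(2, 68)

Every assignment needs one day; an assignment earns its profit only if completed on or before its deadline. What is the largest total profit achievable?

270

Sort by profit descending; place each in the latest free slot ≤ its deadline.
Profit order: H=68 G=66 E=48 B=46 D=42 C=35 F=32 A=15
Assign: H→slot 2, G→slot 1, E→slot 4, B→slot 3, D→slot 5, C skipped, F skipped, A skipped.
Slots: [1:G] [2:H] [3:B] [4:E] [5:D]
Profit = 66 + 68 + 46 + 48 + 42 = 270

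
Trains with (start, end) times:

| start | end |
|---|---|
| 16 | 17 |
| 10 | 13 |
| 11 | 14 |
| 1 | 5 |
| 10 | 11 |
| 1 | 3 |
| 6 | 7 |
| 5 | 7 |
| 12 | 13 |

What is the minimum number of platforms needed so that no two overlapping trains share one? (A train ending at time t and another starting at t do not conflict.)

The answer is the maximum number of intervals overlapping at any instant.
Events (time:±→running): 1:+→1 1:+→2 3:-→1 5:-→0 5:+→1 6:+→2 7:-→1 7:-→0 10:+→1 10:+→2 11:-→1 11:+→2 12:+→3 … peak 3.

3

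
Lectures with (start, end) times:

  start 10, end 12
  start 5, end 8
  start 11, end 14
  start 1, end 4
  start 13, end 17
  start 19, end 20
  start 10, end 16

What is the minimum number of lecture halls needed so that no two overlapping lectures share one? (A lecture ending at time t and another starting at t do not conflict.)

3

Count concurrent intervals with a sweep; the peak is the room count.
starts: [1, 5, 10, 10, 11, 13, 19]
ends:   [4, 8, 12, 14, 16, 17, 20]
s1→1 e4→0 s5→1 e8→0 s10→1 s10→2 s11→3  — peak 3.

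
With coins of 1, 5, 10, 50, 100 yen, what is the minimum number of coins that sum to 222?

6

222 = 2×100 + 2×10 + 2×1
Total coins = 2 + 2 + 2 = 6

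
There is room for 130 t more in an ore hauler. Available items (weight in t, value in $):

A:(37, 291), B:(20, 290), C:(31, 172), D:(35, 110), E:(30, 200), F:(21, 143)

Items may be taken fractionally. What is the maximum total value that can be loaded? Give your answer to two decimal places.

1046.06

Ratios (sorted): B 14.50, A 7.86, F 6.81, E 6.67, C 5.55, D 3.14
take B (20 @ 290); take A (37 @ 291); take F (21 @ 143); take E (30 @ 200); take 22/31 of C → 122.06. Capacity used 130/130.
Total value = 1046.06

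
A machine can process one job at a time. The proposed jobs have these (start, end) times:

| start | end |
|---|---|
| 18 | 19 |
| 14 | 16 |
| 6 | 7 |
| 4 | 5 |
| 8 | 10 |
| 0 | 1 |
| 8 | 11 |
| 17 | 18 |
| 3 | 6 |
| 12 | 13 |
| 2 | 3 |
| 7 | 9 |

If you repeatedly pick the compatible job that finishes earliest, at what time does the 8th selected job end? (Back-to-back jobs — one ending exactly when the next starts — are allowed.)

18

Sort by end time and greedily take each interval whose start is ≥ the last chosen end.
By end time: (0,1), (2,3), (4,5), (3,6), (6,7), (7,9), (8,10), (8,11), (12,13), (14,16), (17,18), (18,19).
Pick (0,1); next start ≥ 1 → (2,3); next start ≥ 3 → (4,5); next start ≥ 5 → (6,7); next start ≥ 7 → (7,9); next start ≥ 9 → (12,13); next start ≥ 13 → (14,16); next start ≥ 16 → (17,18); next start ≥ 18 → (18,19).
Selected: (0,1) (2,3) (4,5) (6,7) (7,9) (12,13) (14,16) (17,18) (18,19)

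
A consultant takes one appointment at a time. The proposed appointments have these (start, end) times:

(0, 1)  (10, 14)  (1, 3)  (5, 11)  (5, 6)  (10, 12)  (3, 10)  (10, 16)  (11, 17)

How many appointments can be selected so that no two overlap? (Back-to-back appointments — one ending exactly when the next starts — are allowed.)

4

Order by finish time; keep every interval that doesn't clash with the previous kept one.
By end time: (0,1), (1,3), (5,6), (3,10), (5,11), (10,12), (10,14), (10,16), (11,17).
Pick (0,1); next start ≥ 1 → (1,3); next start ≥ 3 → (5,6); next start ≥ 6 → (10,12).
Selected 4 appointments.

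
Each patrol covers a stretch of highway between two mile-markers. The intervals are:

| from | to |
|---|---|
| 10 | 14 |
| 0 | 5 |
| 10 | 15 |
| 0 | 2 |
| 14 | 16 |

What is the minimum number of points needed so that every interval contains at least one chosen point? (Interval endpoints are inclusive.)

2

Process intervals by earliest right end; each time one isn't hit yet, stab at its right endpoint.
By right end: [0,2]  [0,5]  [10,14]  [10,15]  [14,16]
[0,2] uncovered → point at 2; [10,14] uncovered → point at 14.
Points: 2, 14 (2 total).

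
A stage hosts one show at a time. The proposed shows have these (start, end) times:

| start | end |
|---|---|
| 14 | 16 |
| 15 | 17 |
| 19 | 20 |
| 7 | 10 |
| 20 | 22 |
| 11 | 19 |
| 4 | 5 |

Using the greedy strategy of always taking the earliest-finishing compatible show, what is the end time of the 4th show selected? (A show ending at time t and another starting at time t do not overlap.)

Sort by end time and greedily take each interval whose start is ≥ the last chosen end.
Sorted by end: (4,5)  (7,10)  (14,16)  (15,17)  (11,19)  (19,20)  (20,22)
take (4,5); take (7,10); take (14,16); take (19,20); take (20,22).
Selected: (4,5) (7,10) (14,16) (19,20) (20,22)

20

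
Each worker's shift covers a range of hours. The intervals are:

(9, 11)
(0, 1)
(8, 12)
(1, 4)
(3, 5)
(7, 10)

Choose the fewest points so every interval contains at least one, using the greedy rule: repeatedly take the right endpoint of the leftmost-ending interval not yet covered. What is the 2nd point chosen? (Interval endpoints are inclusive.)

5

Sort by right endpoint; whenever an interval is uncovered, place a point at its right end.
By right end: [0,1]  [1,4]  [3,5]  [7,10]  [9,11]  [8,12]
[0,1] uncovered → point at 1; [3,5] uncovered → point at 5; [7,10] uncovered → point at 10.
Points: 1, 5, 10 (3 total).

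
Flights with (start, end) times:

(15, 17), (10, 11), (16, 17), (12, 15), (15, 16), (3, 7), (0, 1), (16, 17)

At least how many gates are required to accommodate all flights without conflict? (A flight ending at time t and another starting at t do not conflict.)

Count concurrent intervals with a sweep; the peak is the room count.
starts: [0, 3, 10, 12, 15, 15, 16, 16]
ends:   [1, 7, 11, 15, 16, 17, 17, 17]
s0→1 e1→0 s3→1 e7→0 s10→1 e11→0 s12→1 e15→0 s15→1 s15→2 e16→1 s16→2 s16→3  — peak 3.

3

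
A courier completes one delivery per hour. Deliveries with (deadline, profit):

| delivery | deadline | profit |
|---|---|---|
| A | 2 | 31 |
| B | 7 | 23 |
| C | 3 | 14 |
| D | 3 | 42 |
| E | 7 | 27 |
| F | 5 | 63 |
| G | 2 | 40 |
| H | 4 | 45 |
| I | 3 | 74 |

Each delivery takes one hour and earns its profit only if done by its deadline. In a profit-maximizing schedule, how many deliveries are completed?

Take jobs in profit order; each goes to the latest open slot no later than its deadline.
By profit: I(d3,74), F(d5,63), H(d4,45), D(d3,42), G(d2,40), A(d2,31), E(d7,27), B(d7,23), C(d3,14)
I→slot 3; F→slot 5; H→slot 4; D→slot 2; G→slot 1; A skipped; E→slot 7; B→slot 6; C skipped.
7 of 9 scheduled.

7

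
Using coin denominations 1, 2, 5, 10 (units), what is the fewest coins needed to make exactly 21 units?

3

21 − 2×10→1 − 1×1→0
Total coins = 2 + 1 = 3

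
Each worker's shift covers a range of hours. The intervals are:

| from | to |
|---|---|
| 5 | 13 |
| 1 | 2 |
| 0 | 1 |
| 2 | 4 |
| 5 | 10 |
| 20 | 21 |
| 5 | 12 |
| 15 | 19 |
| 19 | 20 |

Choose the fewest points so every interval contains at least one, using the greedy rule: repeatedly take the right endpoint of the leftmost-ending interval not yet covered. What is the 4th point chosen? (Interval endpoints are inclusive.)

19

By right end: [0,1]  [1,2]  [2,4]  [5,10]  [5,12]  [5,13]  [15,19]  [19,20]  [20,21]
[0,1] uncovered → point at 1; [2,4] uncovered → point at 4; [5,10] uncovered → point at 10; [15,19] uncovered → point at 19; [20,21] uncovered → point at 21.
Points: 1, 4, 10, 19, 21 (5 total).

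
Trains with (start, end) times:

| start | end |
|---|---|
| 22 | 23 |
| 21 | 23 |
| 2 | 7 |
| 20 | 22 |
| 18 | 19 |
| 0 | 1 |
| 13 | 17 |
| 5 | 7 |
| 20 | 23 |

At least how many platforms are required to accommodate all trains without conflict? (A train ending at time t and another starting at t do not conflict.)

Count concurrent intervals with a sweep; the peak is the room count.
starts: [0, 2, 5, 13, 18, 20, 20, 21, 22]
ends:   [1, 7, 7, 17, 19, 22, 23, 23, 23]
s0→1 e1→0 s2→1 s5→2 e7→1 e7→0 s13→1 e17→0 s18→1 e19→0 s20→1 s20→2 s21→3  — peak 3.

3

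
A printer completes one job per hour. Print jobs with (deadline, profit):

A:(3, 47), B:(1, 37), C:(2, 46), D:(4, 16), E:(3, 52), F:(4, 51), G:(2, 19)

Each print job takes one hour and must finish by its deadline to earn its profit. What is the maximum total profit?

196

By profit: E(d3,52), F(d4,51), A(d3,47), C(d2,46), B(d1,37), G(d2,19), D(d4,16)
E→slot 3; F→slot 4; A→slot 2; C→slot 1; B skipped; G skipped; D skipped.
Profit = 46 + 47 + 52 + 51 = 196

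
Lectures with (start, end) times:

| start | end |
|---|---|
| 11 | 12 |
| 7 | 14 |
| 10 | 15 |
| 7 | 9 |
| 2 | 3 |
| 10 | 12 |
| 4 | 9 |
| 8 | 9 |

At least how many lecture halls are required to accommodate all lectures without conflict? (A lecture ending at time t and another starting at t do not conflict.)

Events (time:±→running): 2:+→1 3:-→0 4:+→1 7:+→2 7:+→3 8:+→4 … peak 4.

4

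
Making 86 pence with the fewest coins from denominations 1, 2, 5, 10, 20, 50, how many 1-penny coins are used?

1

Greedy: take as many of the largest coin as possible, then repeat with the remainder.
86 − 1×50→36 − 1×20→16 − 1×10→6 − 1×5→1 − 1×1→0
Count of 1: 1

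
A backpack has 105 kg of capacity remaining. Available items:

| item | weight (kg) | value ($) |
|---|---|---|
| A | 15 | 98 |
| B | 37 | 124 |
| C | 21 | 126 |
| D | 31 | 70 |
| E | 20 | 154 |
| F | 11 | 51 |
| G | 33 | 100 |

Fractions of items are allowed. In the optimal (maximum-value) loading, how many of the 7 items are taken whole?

Ratios (sorted): E 7.70, A 6.53, C 6.00, F 4.64, B 3.35, G 3.03, D 2.26
take E (20 @ 154); take A (15 @ 98); take C (21 @ 126); take F (11 @ 51); take B (37 @ 124); take 1/33 of G → 3.03. Capacity used 105/105.
5 item(s) taken whole; one partial (take 1/33 of G).

5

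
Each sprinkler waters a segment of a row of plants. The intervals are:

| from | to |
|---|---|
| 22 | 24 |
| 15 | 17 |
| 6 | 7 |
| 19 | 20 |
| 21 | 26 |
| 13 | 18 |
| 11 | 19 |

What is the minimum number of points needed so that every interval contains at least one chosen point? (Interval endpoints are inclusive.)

Sort by right endpoint; whenever an interval is uncovered, place a point at its right end.
Sorted: [6,7] [15,17] [13,18] [11,19] [19,20] [22,24] [21,26]
{[6,7]} hit by 7; {[15,17],[13,18],[11,19]} hit by 17; {[19,20]} hit by 20; {[22,24],[21,26]} hit by 24.
Points: 7, 17, 20, 24 (4 total).

4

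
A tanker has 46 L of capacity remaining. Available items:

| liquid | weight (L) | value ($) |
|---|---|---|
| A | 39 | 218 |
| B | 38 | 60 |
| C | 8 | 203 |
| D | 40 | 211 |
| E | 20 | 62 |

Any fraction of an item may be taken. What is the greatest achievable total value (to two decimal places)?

Greedy by value/weight ratio, highest first.
Order: C (203/8=25.38) > A (218/39=5.59) > D (211/40=5.28) > E (62/20=3.10) > B (60/38=1.58)
Fill: take C (8 @ 203) → take 38/39 of A → 212.41; 46/46 used.
Total value = 415.41

415.41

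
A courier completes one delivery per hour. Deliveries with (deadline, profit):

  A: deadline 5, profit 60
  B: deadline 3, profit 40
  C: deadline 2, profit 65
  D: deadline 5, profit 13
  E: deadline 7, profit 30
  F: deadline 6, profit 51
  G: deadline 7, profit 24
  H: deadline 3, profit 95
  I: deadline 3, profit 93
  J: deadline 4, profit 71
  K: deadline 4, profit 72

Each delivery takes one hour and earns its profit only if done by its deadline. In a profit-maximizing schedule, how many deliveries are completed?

Sort by profit descending; place each in the latest free slot ≤ its deadline.
By profit: H(d3,95), I(d3,93), K(d4,72), J(d4,71), C(d2,65), A(d5,60), F(d6,51), B(d3,40), E(d7,30), G(d7,24), D(d5,13)
H→slot 3; I→slot 2; K→slot 4; J→slot 1; C skipped; A→slot 5; F→slot 6; B skipped; E→slot 7; G skipped; D skipped.
7 of 11 scheduled.

7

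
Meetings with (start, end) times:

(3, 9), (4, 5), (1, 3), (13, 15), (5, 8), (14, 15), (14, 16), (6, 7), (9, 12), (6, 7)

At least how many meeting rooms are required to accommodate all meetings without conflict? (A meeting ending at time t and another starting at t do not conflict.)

4

The answer is the maximum number of intervals overlapping at any instant.
starts: [1, 3, 4, 5, 6, 6, 9, 13, 14, 14]
ends:   [3, 5, 7, 7, 8, 9, 12, 15, 15, 16]
s1→1 e3→0 s3→1 s4→2 e5→1 s5→2 s6→3 s6→4  — peak 4.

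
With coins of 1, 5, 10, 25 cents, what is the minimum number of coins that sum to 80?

4

80 = 3×25 + 1×5
Total coins = 3 + 1 = 4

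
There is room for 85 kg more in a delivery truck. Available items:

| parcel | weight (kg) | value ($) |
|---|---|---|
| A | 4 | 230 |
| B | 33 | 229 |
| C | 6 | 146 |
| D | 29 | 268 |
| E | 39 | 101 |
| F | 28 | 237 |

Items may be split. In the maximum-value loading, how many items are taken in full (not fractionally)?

Greedy by value/weight ratio, highest first.
Ratios (sorted): A 57.50, C 24.33, D 9.24, F 8.46, B 6.94, E 2.59
take A (4 @ 230); take C (6 @ 146); take D (29 @ 268); take F (28 @ 237); take 18/33 of B → 124.91. Capacity used 85/85.
4 item(s) taken whole; one partial (take 18/33 of B).

4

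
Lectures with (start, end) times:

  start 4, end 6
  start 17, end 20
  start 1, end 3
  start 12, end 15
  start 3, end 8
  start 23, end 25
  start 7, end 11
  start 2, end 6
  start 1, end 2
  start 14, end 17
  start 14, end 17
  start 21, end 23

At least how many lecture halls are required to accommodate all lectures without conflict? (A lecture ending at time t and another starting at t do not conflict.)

3

starts: [1, 1, 2, 3, 4, 7, 12, 14, 14, 17, 21, 23]
ends:   [2, 3, 6, 6, 8, 11, 15, 17, 17, 20, 23, 25]
s1→1 s1→2 e2→1 s2→2 e3→1 s3→2 s4→3  — peak 3.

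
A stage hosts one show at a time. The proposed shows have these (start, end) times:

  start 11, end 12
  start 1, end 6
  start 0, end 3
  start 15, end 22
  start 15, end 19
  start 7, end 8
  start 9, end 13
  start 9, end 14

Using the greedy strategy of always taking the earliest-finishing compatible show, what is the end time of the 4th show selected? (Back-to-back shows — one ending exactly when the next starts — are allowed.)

Sort by end time and greedily take each interval whose start is ≥ the last chosen end.
By end time: (0,3), (1,6), (7,8), (11,12), (9,13), (9,14), (15,19), (15,22).
Pick (0,3); next start ≥ 3 → (7,8); next start ≥ 8 → (11,12); next start ≥ 12 → (15,19).
Selected: (0,3) (7,8) (11,12) (15,19)

19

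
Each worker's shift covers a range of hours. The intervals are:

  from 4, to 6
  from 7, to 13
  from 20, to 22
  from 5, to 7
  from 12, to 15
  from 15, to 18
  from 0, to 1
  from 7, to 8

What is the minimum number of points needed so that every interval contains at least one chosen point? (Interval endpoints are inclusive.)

Sort by right endpoint; whenever an interval is uncovered, place a point at its right end.
By right end: [0,1]  [4,6]  [5,7]  [7,8]  [7,13]  [12,15]  [15,18]  [20,22]
[0,1] uncovered → point at 1; [4,6] uncovered → point at 6; [7,8] uncovered → point at 8; [12,15] uncovered → point at 15; [20,22] uncovered → point at 22.
Points: 1, 6, 8, 15, 22 (5 total).

5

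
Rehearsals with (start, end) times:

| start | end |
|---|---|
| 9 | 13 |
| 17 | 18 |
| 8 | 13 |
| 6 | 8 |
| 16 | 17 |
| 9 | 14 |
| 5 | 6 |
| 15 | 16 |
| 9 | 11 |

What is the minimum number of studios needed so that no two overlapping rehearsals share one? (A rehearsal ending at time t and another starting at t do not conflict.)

4

The answer is the maximum number of intervals overlapping at any instant.
Events (time:±→running): 5:+→1 6:-→0 6:+→1 8:-→0 8:+→1 9:+→2 9:+→3 9:+→4 … peak 4.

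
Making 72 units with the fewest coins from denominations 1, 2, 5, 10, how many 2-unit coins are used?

72 = 7×10 + 1×2
Count of 2: 1

1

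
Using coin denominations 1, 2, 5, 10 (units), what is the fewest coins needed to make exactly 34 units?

Greedy: take as many of the largest coin as possible, then repeat with the remainder.
34 − 3×10→4 − 2×2→0
Total coins = 3 + 2 = 5

5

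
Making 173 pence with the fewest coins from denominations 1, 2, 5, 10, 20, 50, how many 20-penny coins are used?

173 = 3×50 + 1×20 + 1×2 + 1×1
Count of 20: 1

1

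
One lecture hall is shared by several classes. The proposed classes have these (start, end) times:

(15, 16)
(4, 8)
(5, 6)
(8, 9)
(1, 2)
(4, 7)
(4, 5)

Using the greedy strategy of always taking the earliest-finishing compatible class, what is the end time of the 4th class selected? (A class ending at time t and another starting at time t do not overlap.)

Greedy by earliest finish: after sorting by end time, pick each interval compatible with the last pick.
Sorted by end: (1,2)  (4,5)  (5,6)  (4,7)  (4,8)  (8,9)  (15,16)
take (1,2); take (4,5); take (5,6); skip (4,8); take (8,9); take (15,16).
Selected: (1,2) (4,5) (5,6) (8,9) (15,16)

9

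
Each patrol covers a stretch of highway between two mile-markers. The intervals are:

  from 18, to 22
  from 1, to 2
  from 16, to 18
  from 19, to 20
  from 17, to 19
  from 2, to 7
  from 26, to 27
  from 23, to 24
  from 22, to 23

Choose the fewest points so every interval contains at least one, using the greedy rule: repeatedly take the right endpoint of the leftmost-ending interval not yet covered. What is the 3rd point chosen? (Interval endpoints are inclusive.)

By right end: [1,2]  [2,7]  [16,18]  [17,19]  [19,20]  [18,22]  [22,23]  [23,24]  [26,27]
[1,2] uncovered → point at 2; [16,18] uncovered → point at 18; [19,20] uncovered → point at 20; [22,23] uncovered → point at 23; [26,27] uncovered → point at 27.
Points: 2, 18, 20, 23, 27 (5 total).

20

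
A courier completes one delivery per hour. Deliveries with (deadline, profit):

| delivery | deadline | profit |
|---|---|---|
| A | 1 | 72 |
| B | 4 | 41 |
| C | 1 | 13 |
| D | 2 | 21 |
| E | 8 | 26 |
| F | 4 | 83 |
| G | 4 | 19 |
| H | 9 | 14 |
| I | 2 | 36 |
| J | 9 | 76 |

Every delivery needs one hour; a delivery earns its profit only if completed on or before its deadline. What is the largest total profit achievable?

348

Sort by profit descending; place each in the latest free slot ≤ its deadline.
By profit: F(d4,83), J(d9,76), A(d1,72), B(d4,41), I(d2,36), E(d8,26), D(d2,21), G(d4,19), H(d9,14), C(d1,13)
F→slot 4; J→slot 9; A→slot 1; B→slot 3; I→slot 2; E→slot 8; D skipped; G skipped; H→slot 7; C skipped.
Profit = 72 + 36 + 41 + 83 + 14 + 26 + 76 = 348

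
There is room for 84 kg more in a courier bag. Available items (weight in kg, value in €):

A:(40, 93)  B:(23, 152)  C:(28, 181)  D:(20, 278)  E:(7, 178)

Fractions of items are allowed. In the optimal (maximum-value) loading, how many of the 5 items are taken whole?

Greedy by value/weight ratio, highest first.
Order: E (178/7=25.43) > D (278/20=13.90) > B (152/23=6.61) > C (181/28=6.46) > A (93/40=2.33)
Fill: take E (7 @ 178) → take D (20 @ 278) → take B (23 @ 152) → take C (28 @ 181) → take 6/40 of A → 13.95; 84/84 used.
4 item(s) taken whole; one partial (take 6/40 of A).

4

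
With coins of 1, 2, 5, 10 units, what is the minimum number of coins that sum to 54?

Greedy: take as many of the largest coin as possible, then repeat with the remainder.
54 − 5×10→4 − 2×2→0
Total coins = 5 + 2 = 7

7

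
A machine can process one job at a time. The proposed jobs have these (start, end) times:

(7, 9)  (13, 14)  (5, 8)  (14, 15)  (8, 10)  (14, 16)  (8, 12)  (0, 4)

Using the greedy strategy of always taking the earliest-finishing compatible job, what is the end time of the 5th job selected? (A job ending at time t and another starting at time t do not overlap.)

Sort by end time and greedily take each interval whose start is ≥ the last chosen end.
By end time: (0,4), (5,8), (7,9), (8,10), (8,12), (13,14), (14,15), (14,16).
Pick (0,4); next start ≥ 4 → (5,8); next start ≥ 8 → (8,10); next start ≥ 10 → (13,14); next start ≥ 14 → (14,15).
Selected: (0,4) (5,8) (8,10) (13,14) (14,15)

15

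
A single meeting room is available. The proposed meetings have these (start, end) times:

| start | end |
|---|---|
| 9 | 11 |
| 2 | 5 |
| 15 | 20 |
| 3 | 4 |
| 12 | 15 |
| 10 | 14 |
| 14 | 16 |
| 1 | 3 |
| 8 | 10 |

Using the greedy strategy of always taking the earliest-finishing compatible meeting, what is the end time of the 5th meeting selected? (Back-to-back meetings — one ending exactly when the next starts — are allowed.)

By end time: (1,3), (3,4), (2,5), (8,10), (9,11), (10,14), (12,15), (14,16), (15,20).
Pick (1,3); next start ≥ 3 → (3,4); next start ≥ 4 → (8,10); next start ≥ 10 → (10,14); next start ≥ 14 → (14,16).
Selected: (1,3) (3,4) (8,10) (10,14) (14,16)

16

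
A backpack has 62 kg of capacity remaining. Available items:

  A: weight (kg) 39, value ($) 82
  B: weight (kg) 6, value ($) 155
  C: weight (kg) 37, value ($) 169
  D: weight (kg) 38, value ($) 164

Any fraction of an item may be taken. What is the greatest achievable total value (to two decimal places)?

Ratios (sorted): B 25.83, C 4.57, D 4.32, A 2.10
take B (6 @ 155); take C (37 @ 169); take 19/38 of D → 82.00. Capacity used 62/62.
Total value = 406.00

406.00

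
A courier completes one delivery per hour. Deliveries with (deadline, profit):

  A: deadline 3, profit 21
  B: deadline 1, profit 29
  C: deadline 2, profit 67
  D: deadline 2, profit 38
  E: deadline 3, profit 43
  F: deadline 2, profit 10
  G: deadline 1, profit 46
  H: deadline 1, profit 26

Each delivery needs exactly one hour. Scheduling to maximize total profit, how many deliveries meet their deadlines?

Take jobs in profit order; each goes to the latest open slot no later than its deadline.
By profit: C(d2,67), G(d1,46), E(d3,43), D(d2,38), B(d1,29), H(d1,26), A(d3,21), F(d2,10)
C→slot 2; G→slot 1; E→slot 3; D skipped; B skipped; H skipped; A skipped; F skipped.
3 of 8 scheduled.

3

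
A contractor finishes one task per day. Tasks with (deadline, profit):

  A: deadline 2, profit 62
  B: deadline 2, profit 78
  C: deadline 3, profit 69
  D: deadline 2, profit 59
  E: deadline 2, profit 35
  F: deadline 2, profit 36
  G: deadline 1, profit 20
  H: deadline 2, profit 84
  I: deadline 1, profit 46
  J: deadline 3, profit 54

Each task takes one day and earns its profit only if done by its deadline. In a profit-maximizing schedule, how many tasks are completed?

3

Take jobs in profit order; each goes to the latest open slot no later than its deadline.
By profit: H(d2,84), B(d2,78), C(d3,69), A(d2,62), D(d2,59), J(d3,54), I(d1,46), F(d2,36), E(d2,35), G(d1,20)
H→slot 2; B→slot 1; C→slot 3; A skipped; D skipped; J skipped; I skipped; F skipped; E skipped; G skipped.
3 of 10 scheduled.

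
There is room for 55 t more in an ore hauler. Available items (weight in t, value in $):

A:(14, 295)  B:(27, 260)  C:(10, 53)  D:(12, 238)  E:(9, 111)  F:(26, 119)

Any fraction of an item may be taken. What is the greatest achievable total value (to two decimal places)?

836.59

Sort by value per unit weight and fill in that order.
Ratios (sorted): A 21.07, D 19.83, E 12.33, B 9.63, C 5.30, F 4.58
take A (14 @ 295); take D (12 @ 238); take E (9 @ 111); take 20/27 of B → 192.59. Capacity used 55/55.
Total value = 836.59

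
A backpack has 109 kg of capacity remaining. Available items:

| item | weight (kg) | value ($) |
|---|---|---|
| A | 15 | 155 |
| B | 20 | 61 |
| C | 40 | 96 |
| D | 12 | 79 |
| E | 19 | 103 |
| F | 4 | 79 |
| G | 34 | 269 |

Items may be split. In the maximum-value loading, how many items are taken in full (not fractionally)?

6

Greedy by value/weight ratio, highest first.
Order: F (79/4=19.75) > A (155/15=10.33) > G (269/34=7.91) > D (79/12=6.58) > E (103/19=5.42) > B (61/20=3.05) > C (96/40=2.40)
Fill: take F (4 @ 79) → take A (15 @ 155) → take G (34 @ 269) → take D (12 @ 79) → take E (19 @ 103) → take B (20 @ 61) → take 5/40 of C → 12.00; 109/109 used.
6 item(s) taken whole; one partial (take 5/40 of C).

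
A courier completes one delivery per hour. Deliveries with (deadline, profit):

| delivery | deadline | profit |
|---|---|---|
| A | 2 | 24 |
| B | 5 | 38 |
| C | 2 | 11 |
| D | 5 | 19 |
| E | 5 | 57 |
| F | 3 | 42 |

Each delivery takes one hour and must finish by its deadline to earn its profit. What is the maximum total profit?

180

Sort by profit descending; place each in the latest free slot ≤ its deadline.
By profit: E(d5,57), F(d3,42), B(d5,38), A(d2,24), D(d5,19), C(d2,11)
E→slot 5; F→slot 3; B→slot 4; A→slot 2; D→slot 1; C skipped.
Profit = 19 + 24 + 42 + 38 + 57 = 180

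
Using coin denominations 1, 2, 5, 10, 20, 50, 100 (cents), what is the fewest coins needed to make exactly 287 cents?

287 − 2×100→87 − 1×50→37 − 1×20→17 − 1×10→7 − 1×5→2 − 1×2→0
Total coins = 2 + 1 + 1 + 1 + 1 + 1 = 7

7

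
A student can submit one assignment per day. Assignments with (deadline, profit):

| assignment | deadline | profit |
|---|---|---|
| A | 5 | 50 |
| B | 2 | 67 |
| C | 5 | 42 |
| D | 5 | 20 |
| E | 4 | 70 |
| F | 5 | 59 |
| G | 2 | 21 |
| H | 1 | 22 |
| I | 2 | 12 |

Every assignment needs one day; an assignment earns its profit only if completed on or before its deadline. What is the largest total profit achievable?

By profit: E(d4,70), B(d2,67), F(d5,59), A(d5,50), C(d5,42), H(d1,22), G(d2,21), D(d5,20), I(d2,12)
E→slot 4; B→slot 2; F→slot 5; A→slot 3; C→slot 1; H skipped; G skipped; D skipped; I skipped.
Profit = 42 + 67 + 50 + 70 + 59 = 288

288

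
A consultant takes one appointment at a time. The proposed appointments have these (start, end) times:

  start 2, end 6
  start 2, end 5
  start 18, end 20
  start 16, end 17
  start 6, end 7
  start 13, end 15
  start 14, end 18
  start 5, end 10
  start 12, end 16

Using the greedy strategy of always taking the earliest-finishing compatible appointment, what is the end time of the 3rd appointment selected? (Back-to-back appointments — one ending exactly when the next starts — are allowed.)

15

By end time: (2,5), (2,6), (6,7), (5,10), (13,15), (12,16), (16,17), (14,18), (18,20).
Pick (2,5); next start ≥ 5 → (6,7); next start ≥ 7 → (13,15); next start ≥ 15 → (16,17); next start ≥ 17 → (18,20).
Selected: (2,5) (6,7) (13,15) (16,17) (18,20)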